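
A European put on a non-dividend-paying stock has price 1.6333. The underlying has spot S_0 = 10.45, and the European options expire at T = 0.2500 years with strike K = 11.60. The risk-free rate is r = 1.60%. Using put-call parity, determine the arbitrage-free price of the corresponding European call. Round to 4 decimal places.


Put-call parity: C - P = S_0 * exp(-qT) - K * exp(-rT).
S_0 * exp(-qT) = 10.4500 * 1.00000000 = 10.45000000
K * exp(-rT) = 11.6000 * 0.99600799 = 11.55369268
C = P + S*exp(-qT) - K*exp(-rT)
C = 1.6333 + 10.45000000 - 11.55369268 = 0.5296

Answer: Call price = 0.5296


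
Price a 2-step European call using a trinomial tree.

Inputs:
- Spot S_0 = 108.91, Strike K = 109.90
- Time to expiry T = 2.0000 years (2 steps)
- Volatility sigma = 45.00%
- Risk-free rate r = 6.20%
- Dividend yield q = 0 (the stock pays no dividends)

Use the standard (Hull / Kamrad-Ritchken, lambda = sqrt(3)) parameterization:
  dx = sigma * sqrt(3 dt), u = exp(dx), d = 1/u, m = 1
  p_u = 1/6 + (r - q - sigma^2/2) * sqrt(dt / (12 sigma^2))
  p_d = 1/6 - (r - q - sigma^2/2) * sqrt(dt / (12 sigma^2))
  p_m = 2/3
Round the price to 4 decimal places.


dt = T/N = 1.000000; dx = sigma*sqrt(3*dt) = 0.779423
u = exp(dx) = 2.180214; d = 1/u = 0.458671
p_u = 0.141488, p_m = 0.666667, p_d = 0.191846
Discount per step: exp(-r*dt) = 0.939883
Stock lattice S(k, j) with j the centered position index:
  k=0: S(0,+0) = 108.9100
  k=1: S(1,-1) = 49.9538; S(1,+0) = 108.9100; S(1,+1) = 237.4471
  k=2: S(2,-2) = 22.9124; S(2,-1) = 49.9538; S(2,+0) = 108.9100; S(2,+1) = 237.4471; S(2,+2) = 517.6853
Terminal payoffs V(N, j) = max(S_T - K, 0):
  V(2,-2) = 0.000000; V(2,-1) = 0.000000; V(2,+0) = 0.000000; V(2,+1) = 127.547065; V(2,+2) = 407.785327
Backward induction: V(k, j) = exp(-r*dt) * [p_u * V(k+1, j+1) + p_m * V(k+1, j) + p_d * V(k+1, j-1)]
  V(1,-1) = exp(-r*dt) * [p_u*0.000000 + p_m*0.000000 + p_d*0.000000] = 0.000000
  V(1,+0) = exp(-r*dt) * [p_u*127.547065 + p_m*0.000000 + p_d*0.000000] = 16.961457
  V(1,+1) = exp(-r*dt) * [p_u*407.785327 + p_m*127.547065 + p_d*0.000000] = 134.147621
  V(0,+0) = exp(-r*dt) * [p_u*134.147621 + p_m*16.961457 + p_d*0.000000] = 28.467067

Answer: Price = V(0,0) = 28.4671


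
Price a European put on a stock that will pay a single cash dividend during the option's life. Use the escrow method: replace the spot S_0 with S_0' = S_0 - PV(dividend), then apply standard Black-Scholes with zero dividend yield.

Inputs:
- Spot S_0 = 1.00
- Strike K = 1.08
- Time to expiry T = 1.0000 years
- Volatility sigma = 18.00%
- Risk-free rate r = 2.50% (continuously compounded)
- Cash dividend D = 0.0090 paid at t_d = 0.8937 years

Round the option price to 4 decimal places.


PV(D) = D * exp(-r * t_d) = 0.0090 * 0.97790525 = 0.00880115
S_0' = S_0 - PV(D) = 1.0000 - 0.00880115 = 0.99119885
d1 = (ln(S_0'/K) + (r + sigma^2/2)*T) / (sigma*sqrt(T)) = -0.24778415
d2 = d1 - sigma*sqrt(T) = -0.42778415
exp(-rT) = 0.97530991
N(-d1) = 0.59784929; N(-d2) = 0.66559586
P = K * exp(-rT) * N(-d2) - S_0' * N(-d1) = 1.0800 * 0.97530991 * 0.66559586 - 0.99119885 * 0.59784929 = 0.1085

Answer: Price = 0.1085


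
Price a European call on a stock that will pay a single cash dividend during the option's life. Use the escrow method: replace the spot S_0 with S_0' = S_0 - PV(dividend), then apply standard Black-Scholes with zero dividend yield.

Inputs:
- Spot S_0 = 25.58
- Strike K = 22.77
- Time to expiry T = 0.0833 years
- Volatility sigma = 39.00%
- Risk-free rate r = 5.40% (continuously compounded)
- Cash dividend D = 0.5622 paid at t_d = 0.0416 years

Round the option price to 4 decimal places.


Answer: Price = 2.6318

Derivation:
PV(D) = D * exp(-r * t_d) = 0.5622 * 0.99775612 = 0.56093849
S_0' = S_0 - PV(D) = 25.5800 - 0.56093849 = 25.01906151
d1 = (ln(S_0'/K) + (r + sigma^2/2)*T) / (sigma*sqrt(T)) = 0.93307168
d2 = d1 - sigma*sqrt(T) = 0.82051090
exp(-rT) = 0.99551190
N(d1) = 0.82460852; N(d2) = 0.79403754
C = S_0' * N(d1) - K * exp(-rT) * N(d2) = 25.01906151 * 0.82460852 - 22.7700 * 0.99551190 * 0.79403754 = 2.6318


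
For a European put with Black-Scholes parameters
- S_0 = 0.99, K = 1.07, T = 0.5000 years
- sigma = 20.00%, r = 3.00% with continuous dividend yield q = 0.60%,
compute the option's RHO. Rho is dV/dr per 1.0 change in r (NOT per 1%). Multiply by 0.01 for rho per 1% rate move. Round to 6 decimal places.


Answer: Rho = -0.370924

Derivation:
d1 = -0.3939220059; d2 = -0.5353433621
phi(d1) = 0.3691597482; exp(-qT) = 0.9970044955; exp(-rT) = 0.9851119396
N(-d2) = 0.7037937765
Rho = -K*T*exp(-rT)*N(-d2) = -1.0700 * 0.5000 * 0.9851119396 * 0.7037937765 = -0.370924


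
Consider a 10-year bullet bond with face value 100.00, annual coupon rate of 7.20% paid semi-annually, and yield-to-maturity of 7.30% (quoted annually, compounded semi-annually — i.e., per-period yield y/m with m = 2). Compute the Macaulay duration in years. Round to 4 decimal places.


Answer: Macaulay duration = 7.2850 years

Derivation:
Coupon per period c = face * coupon_rate / m = 3.600000
Periods per year m = 2; per-period yield y/m = 0.036500
Number of cashflows N = 20
Cashflows (t years, CF_t, discount factor 1/(1+y/m)^(m*t), PV):
  t = 0.5000: CF_t = 3.600000, DF = 0.964785, PV = 3.473227
  t = 1.0000: CF_t = 3.600000, DF = 0.930811, PV = 3.350919
  t = 1.5000: CF_t = 3.600000, DF = 0.898033, PV = 3.232917
  t = 2.0000: CF_t = 3.600000, DF = 0.866409, PV = 3.119071
  t = 2.5000: CF_t = 3.600000, DF = 0.835898, PV = 3.009234
  t = 3.0000: CF_t = 3.600000, DF = 0.806462, PV = 2.903265
  t = 3.5000: CF_t = 3.600000, DF = 0.778063, PV = 2.801027
  t = 4.0000: CF_t = 3.600000, DF = 0.750664, PV = 2.702390
  t = 4.5000: CF_t = 3.600000, DF = 0.724230, PV = 2.607226
  t = 5.0000: CF_t = 3.600000, DF = 0.698726, PV = 2.515414
  t = 5.5000: CF_t = 3.600000, DF = 0.674121, PV = 2.426834
  t = 6.0000: CF_t = 3.600000, DF = 0.650382, PV = 2.341374
  t = 6.5000: CF_t = 3.600000, DF = 0.627479, PV = 2.258923
  t = 7.0000: CF_t = 3.600000, DF = 0.605382, PV = 2.179376
  t = 7.5000: CF_t = 3.600000, DF = 0.584064, PV = 2.102630
  t = 8.0000: CF_t = 3.600000, DF = 0.563496, PV = 2.028587
  t = 8.5000: CF_t = 3.600000, DF = 0.543653, PV = 1.957151
  t = 9.0000: CF_t = 3.600000, DF = 0.524508, PV = 1.888230
  t = 9.5000: CF_t = 3.600000, DF = 0.506038, PV = 1.821737
  t = 10.0000: CF_t = 103.600000, DF = 0.488218, PV = 50.579395
Price P = sum_t PV_t = 99.298929
Macaulay numerator sum_t t * PV_t:
  t * PV_t at t = 0.5000: 1.736614
  t * PV_t at t = 1.0000: 3.350919
  t * PV_t at t = 1.5000: 4.849376
  t * PV_t at t = 2.0000: 6.238142
  t * PV_t at t = 2.5000: 7.523085
  t * PV_t at t = 3.0000: 8.709795
  t * PV_t at t = 3.5000: 9.803596
  t * PV_t at t = 4.0000: 10.809561
  t * PV_t at t = 4.5000: 11.732519
  t * PV_t at t = 5.0000: 12.577069
  t * PV_t at t = 5.5000: 13.347589
  t * PV_t at t = 6.0000: 14.048245
  t * PV_t at t = 6.5000: 14.683003
  t * PV_t at t = 7.0000: 15.255634
  t * PV_t at t = 7.5000: 15.769727
  t * PV_t at t = 8.0000: 16.228695
  t * PV_t at t = 8.5000: 16.635782
  t * PV_t at t = 9.0000: 16.994074
  t * PV_t at t = 9.5000: 17.306501
  t * PV_t at t = 10.0000: 505.793946
Macaulay duration D = (sum_t t * PV_t) / P = 723.393868 / 99.298929 = 7.285012


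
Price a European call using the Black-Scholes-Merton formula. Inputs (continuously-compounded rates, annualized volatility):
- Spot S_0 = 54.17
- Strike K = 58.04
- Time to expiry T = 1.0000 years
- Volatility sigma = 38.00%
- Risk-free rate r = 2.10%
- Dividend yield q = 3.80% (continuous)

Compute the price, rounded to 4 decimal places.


d1 = (ln(S/K) + (r - q + 0.5*sigma^2) * T) / (sigma * sqrt(T)) = -0.03632942
d2 = d1 - sigma * sqrt(T) = -0.41632942
exp(-rT) = 0.97921896; exp(-qT) = 0.96271294
C = S_0 * exp(-qT) * N(d1) - K * exp(-rT) * N(d2)
N(d1) = 0.48550985; N(d2) = 0.33858448
C = 54.1700 * 0.96271294 * 0.48550985 - 58.0400 * 0.97921896 * 0.33858448 = 6.0764

Answer: Price = 6.0764


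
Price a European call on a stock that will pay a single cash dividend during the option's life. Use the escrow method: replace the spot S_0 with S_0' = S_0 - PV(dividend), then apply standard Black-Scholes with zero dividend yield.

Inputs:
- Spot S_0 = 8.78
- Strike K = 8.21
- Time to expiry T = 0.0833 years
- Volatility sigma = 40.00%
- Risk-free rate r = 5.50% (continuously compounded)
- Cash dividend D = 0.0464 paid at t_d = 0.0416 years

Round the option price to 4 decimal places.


PV(D) = D * exp(-r * t_d) = 0.0464 * 0.99771462 = 0.04629396
S_0' = S_0 - PV(D) = 8.7800 - 0.04629396 = 8.73370604
d1 = (ln(S_0'/K) + (r + sigma^2/2)*T) / (sigma*sqrt(T)) = 0.63303855
d2 = d1 - sigma*sqrt(T) = 0.51759159
exp(-rT) = 0.99542898
N(d1) = 0.73664576; N(d2) = 0.69762837
C = S_0' * N(d1) - K * exp(-rT) * N(d2) = 8.73370604 * 0.73664576 - 8.2100 * 0.99542898 * 0.69762837 = 0.7323

Answer: Price = 0.7323


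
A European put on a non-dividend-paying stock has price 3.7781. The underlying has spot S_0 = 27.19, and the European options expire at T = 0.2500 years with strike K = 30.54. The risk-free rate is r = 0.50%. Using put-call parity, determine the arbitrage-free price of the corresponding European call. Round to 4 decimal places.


Put-call parity: C - P = S_0 * exp(-qT) - K * exp(-rT).
S_0 * exp(-qT) = 27.1900 * 1.00000000 = 27.19000000
K * exp(-rT) = 30.5400 * 0.99875078 = 30.50184885
C = P + S*exp(-qT) - K*exp(-rT)
C = 3.7781 + 27.19000000 - 30.50184885 = 0.4663

Answer: Call price = 0.4663


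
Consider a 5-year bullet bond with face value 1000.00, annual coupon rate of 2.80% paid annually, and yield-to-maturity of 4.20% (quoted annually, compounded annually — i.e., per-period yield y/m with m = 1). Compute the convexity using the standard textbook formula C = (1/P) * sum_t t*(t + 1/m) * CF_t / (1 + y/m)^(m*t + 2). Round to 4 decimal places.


Coupon per period c = face * coupon_rate / m = 28.000000
Periods per year m = 1; per-period yield y/m = 0.042000
Number of cashflows N = 5
Cashflows (t years, CF_t, discount factor 1/(1+y/m)^(m*t), PV):
  t = 1.0000: CF_t = 28.000000, DF = 0.959693, PV = 26.871401
  t = 2.0000: CF_t = 28.000000, DF = 0.921010, PV = 25.788293
  t = 3.0000: CF_t = 28.000000, DF = 0.883887, PV = 24.748842
  t = 4.0000: CF_t = 28.000000, DF = 0.848260, PV = 23.751287
  t = 5.0000: CF_t = 1028.000000, DF = 0.814069, PV = 836.863295
Price P = sum_t PV_t = 938.023118
Convexity numerator sum_t t*(t + 1/m) * CF_t / (1+y/m)^(m*t + 2):
  t = 1.0000: term = 49.497683
  t = 2.0000: term = 142.507725
  t = 3.0000: term = 273.527303
  t = 4.0000: term = 437.503683
  t = 5.0000: term = 23122.795413
Convexity = (1/P) * sum = 24025.831806 / 938.023118 = 25.613262

Answer: Convexity = 25.6133


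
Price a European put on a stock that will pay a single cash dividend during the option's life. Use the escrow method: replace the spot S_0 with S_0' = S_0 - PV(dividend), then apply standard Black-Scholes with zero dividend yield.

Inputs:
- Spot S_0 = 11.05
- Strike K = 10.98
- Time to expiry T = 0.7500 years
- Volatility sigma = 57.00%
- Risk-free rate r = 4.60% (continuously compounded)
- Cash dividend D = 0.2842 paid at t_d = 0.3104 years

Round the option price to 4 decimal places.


PV(D) = D * exp(-r * t_d) = 0.2842 * 0.98582305 = 0.28017091
S_0' = S_0 - PV(D) = 11.0500 - 0.28017091 = 10.76982909
d1 = (ln(S_0'/K) + (r + sigma^2/2)*T) / (sigma*sqrt(T)) = 0.27755493
d2 = d1 - sigma*sqrt(T) = -0.21607955
exp(-rT) = 0.96608834
N(-d1) = 0.39067702; N(-d2) = 0.58553713
P = K * exp(-rT) * N(-d2) - S_0' * N(-d1) = 10.9800 * 0.96608834 * 0.58553713 - 10.76982909 * 0.39067702 = 2.0036

Answer: Price = 2.0036


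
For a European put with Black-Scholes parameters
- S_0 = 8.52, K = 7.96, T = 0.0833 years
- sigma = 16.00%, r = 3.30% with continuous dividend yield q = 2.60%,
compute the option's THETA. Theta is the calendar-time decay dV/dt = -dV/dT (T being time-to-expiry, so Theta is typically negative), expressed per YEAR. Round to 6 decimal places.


d1 = 1.5079799954; d2 = 1.4618012124
phi(d1) = 0.1279724380; exp(-qT) = 0.9978365437; exp(-rT) = 0.9972548748
Theta = -S*exp(-qT)*phi(d1)*sigma/(2*sqrt(T)) + r*K*exp(-rT)*N(-d2) - q*S*exp(-qT)*N(-d1)
N(-d1) = 0.0657798235; N(-d2) = 0.0718978459; sqrt(T) = 0.2886173938
Term 1 = -8.5200 * 0.9978365437 * 0.1279724380 * 0.1600 / (2 * 0.2886173938) = -0.3015663849
Term 2 = 0.0330 * 7.9600 * 0.9972548748 * 0.0718978459 = 0.0188342814
Term 3 = -0.0260 * 8.5200 * 0.9978365437 * 0.0657798235 = -0.0145400216
Theta = -0.3015663849 + (0.0188342814) + (-0.0145400216) = -0.297272

Answer: Theta = -0.297272


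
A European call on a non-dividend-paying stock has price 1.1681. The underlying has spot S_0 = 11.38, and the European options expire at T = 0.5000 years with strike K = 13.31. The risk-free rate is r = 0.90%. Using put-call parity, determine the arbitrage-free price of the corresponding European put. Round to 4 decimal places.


Put-call parity: C - P = S_0 * exp(-qT) - K * exp(-rT).
S_0 * exp(-qT) = 11.3800 * 1.00000000 = 11.38000000
K * exp(-rT) = 13.3100 * 0.99551011 = 13.25023956
P = C - S*exp(-qT) + K*exp(-rT)
P = 1.1681 - 11.38000000 + 13.25023956 = 3.0383

Answer: Put price = 3.0383


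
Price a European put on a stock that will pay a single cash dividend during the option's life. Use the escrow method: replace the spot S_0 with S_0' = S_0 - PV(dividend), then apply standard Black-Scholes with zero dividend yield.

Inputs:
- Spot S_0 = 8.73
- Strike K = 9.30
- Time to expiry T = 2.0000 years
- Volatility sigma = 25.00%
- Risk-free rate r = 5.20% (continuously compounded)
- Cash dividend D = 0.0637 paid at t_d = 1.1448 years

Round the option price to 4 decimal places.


PV(D) = D * exp(-r * t_d) = 0.0637 * 0.94220764 = 0.06001863
S_0' = S_0 - PV(D) = 8.7300 - 0.06001863 = 8.66998137
d1 = (ln(S_0'/K) + (r + sigma^2/2)*T) / (sigma*sqrt(T)) = 0.27252530
d2 = d1 - sigma*sqrt(T) = -0.08102810
exp(-rT) = 0.90122530
N(-d1) = 0.39260907; N(-d2) = 0.53229020
P = K * exp(-rT) * N(-d2) - S_0' * N(-d1) = 9.3000 * 0.90122530 * 0.53229020 - 8.66998137 * 0.39260907 = 1.0574

Answer: Price = 1.0574


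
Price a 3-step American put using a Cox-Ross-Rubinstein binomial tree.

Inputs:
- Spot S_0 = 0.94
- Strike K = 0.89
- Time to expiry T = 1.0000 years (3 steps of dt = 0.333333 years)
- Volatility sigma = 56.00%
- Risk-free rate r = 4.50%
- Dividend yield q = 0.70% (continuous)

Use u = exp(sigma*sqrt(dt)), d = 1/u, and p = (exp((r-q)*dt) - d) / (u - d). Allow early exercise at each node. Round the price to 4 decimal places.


Answer: Price = V(0,0) = 0.1767

Derivation:
dt = T/N = 0.333333
u = exp(sigma*sqrt(dt)) = 1.381702; d = 1/u = 0.723745
p = (exp((r-q)*dt) - d) / (u - d) = 0.439242
Discount per step: exp(-r*dt) = 0.985112
Stock lattice S(k, i) with i counting down-moves:
  k=0: S(0,0) = 0.9400
  k=1: S(1,0) = 1.2988; S(1,1) = 0.6803
  k=2: S(2,0) = 1.7946; S(2,1) = 0.9400; S(2,2) = 0.4924
  k=3: S(3,0) = 2.4795; S(3,1) = 1.2988; S(3,2) = 0.6803; S(3,3) = 0.3564
Terminal payoffs V(N, i) = max(K - S_T, 0):
  V(3,0) = 0.000000; V(3,1) = 0.000000; V(3,2) = 0.209680; V(3,3) = 0.533644
Backward induction: V(k, i) = exp(-r*dt) * [p * V(k+1, i) + (1-p) * V(k+1, i+1)]; then take max(V_cont, immediate exercise) for American.
  V(2,0) = exp(-r*dt) * [p*0.000000 + (1-p)*0.000000] = 0.000000; exercise = 0.000000; V(2,0) = max -> 0.000000
  V(2,1) = exp(-r*dt) * [p*0.000000 + (1-p)*0.209680] = 0.115829; exercise = 0.000000; V(2,1) = max -> 0.115829
  V(2,2) = exp(-r*dt) * [p*0.209680 + (1-p)*0.533644] = 0.385519; exercise = 0.397622; V(2,2) = max -> 0.397622
  V(1,0) = exp(-r*dt) * [p*0.000000 + (1-p)*0.115829] = 0.063985; exercise = 0.000000; V(1,0) = max -> 0.063985
  V(1,1) = exp(-r*dt) * [p*0.115829 + (1-p)*0.397622] = 0.269770; exercise = 0.209680; V(1,1) = max -> 0.269770
  V(0,0) = exp(-r*dt) * [p*0.063985 + (1-p)*0.269770] = 0.176710; exercise = 0.000000; V(0,0) = max -> 0.176710


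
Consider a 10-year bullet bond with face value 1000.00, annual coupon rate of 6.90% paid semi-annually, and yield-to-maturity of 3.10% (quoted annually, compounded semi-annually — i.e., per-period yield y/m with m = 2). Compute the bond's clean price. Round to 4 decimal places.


Coupon per period c = face * coupon_rate / m = 34.500000
Periods per year m = 2; per-period yield y/m = 0.015500
Number of cashflows N = 20
Cashflows (t years, CF_t, discount factor 1/(1+y/m)^(m*t), PV):
  t = 0.5000: CF_t = 34.500000, DF = 0.984737, PV = 33.973412
  t = 1.0000: CF_t = 34.500000, DF = 0.969706, PV = 33.454862
  t = 1.5000: CF_t = 34.500000, DF = 0.954905, PV = 32.944226
  t = 2.0000: CF_t = 34.500000, DF = 0.940330, PV = 32.441385
  t = 2.5000: CF_t = 34.500000, DF = 0.925977, PV = 31.946218
  t = 3.0000: CF_t = 34.500000, DF = 0.911844, PV = 31.458610
  t = 3.5000: CF_t = 34.500000, DF = 0.897926, PV = 30.978444
  t = 4.0000: CF_t = 34.500000, DF = 0.884220, PV = 30.505607
  t = 4.5000: CF_t = 34.500000, DF = 0.870724, PV = 30.039987
  t = 5.0000: CF_t = 34.500000, DF = 0.857434, PV = 29.581474
  t = 5.5000: CF_t = 34.500000, DF = 0.844347, PV = 29.129960
  t = 6.0000: CF_t = 34.500000, DF = 0.831459, PV = 28.685337
  t = 6.5000: CF_t = 34.500000, DF = 0.818768, PV = 28.247501
  t = 7.0000: CF_t = 34.500000, DF = 0.806271, PV = 27.816348
  t = 7.5000: CF_t = 34.500000, DF = 0.793964, PV = 27.391775
  t = 8.0000: CF_t = 34.500000, DF = 0.781846, PV = 26.973683
  t = 8.5000: CF_t = 34.500000, DF = 0.769912, PV = 26.561973
  t = 9.0000: CF_t = 34.500000, DF = 0.758161, PV = 26.156546
  t = 9.5000: CF_t = 34.500000, DF = 0.746589, PV = 25.757308
  t = 10.0000: CF_t = 1034.500000, DF = 0.735193, PV = 760.557302
Price P = sum_t PV_t = 1324.601959

Answer: Price = 1324.6020


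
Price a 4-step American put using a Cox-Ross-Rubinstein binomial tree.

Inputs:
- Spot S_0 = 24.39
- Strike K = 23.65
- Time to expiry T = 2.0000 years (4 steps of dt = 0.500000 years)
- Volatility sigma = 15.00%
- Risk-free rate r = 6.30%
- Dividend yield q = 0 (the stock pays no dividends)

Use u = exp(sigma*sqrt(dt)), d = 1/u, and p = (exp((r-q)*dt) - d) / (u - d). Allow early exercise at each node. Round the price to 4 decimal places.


dt = T/N = 0.500000
u = exp(sigma*sqrt(dt)) = 1.111895; d = 1/u = 0.899365
p = (exp((r-q)*dt) - d) / (u - d) = 0.624082
Discount per step: exp(-r*dt) = 0.968991
Stock lattice S(k, i) with i counting down-moves:
  k=0: S(0,0) = 24.3900
  k=1: S(1,0) = 27.1191; S(1,1) = 21.9355
  k=2: S(2,0) = 30.1536; S(2,1) = 24.3900; S(2,2) = 19.7280
  k=3: S(3,0) = 33.5277; S(3,1) = 27.1191; S(3,2) = 21.9355; S(3,3) = 17.7427
  k=4: S(4,0) = 37.2793; S(4,1) = 30.1536; S(4,2) = 24.3900; S(4,3) = 19.7280; S(4,4) = 15.9572
Terminal payoffs V(N, i) = max(K - S_T, 0):
  V(4,0) = 0.000000; V(4,1) = 0.000000; V(4,2) = 0.000000; V(4,3) = 3.921956; V(4,4) = 7.692816
Backward induction: V(k, i) = exp(-r*dt) * [p * V(k+1, i) + (1-p) * V(k+1, i+1)]; then take max(V_cont, immediate exercise) for American.
  V(3,0) = exp(-r*dt) * [p*0.000000 + (1-p)*0.000000] = 0.000000; exercise = 0.000000; V(3,0) = max -> 0.000000
  V(3,1) = exp(-r*dt) * [p*0.000000 + (1-p)*0.000000] = 0.000000; exercise = 0.000000; V(3,1) = max -> 0.000000
  V(3,2) = exp(-r*dt) * [p*0.000000 + (1-p)*3.921956] = 1.428617; exercise = 1.714481; V(3,2) = max -> 1.714481
  V(3,3) = exp(-r*dt) * [p*3.921956 + (1-p)*7.692816] = 5.173918; exercise = 5.907282; V(3,3) = max -> 5.907282
  V(2,0) = exp(-r*dt) * [p*0.000000 + (1-p)*0.000000] = 0.000000; exercise = 0.000000; V(2,0) = max -> 0.000000
  V(2,1) = exp(-r*dt) * [p*0.000000 + (1-p)*1.714481] = 0.624519; exercise = 0.000000; V(2,1) = max -> 0.624519
  V(2,2) = exp(-r*dt) * [p*1.714481 + (1-p)*5.907282] = 3.188592; exercise = 3.921956; V(2,2) = max -> 3.921956
  V(1,0) = exp(-r*dt) * [p*0.000000 + (1-p)*0.624519] = 0.227488; exercise = 0.000000; V(1,0) = max -> 0.227488
  V(1,1) = exp(-r*dt) * [p*0.624519 + (1-p)*3.921956] = 1.806282; exercise = 1.714481; V(1,1) = max -> 1.806282
  V(0,0) = exp(-r*dt) * [p*0.227488 + (1-p)*1.806282] = 0.795528; exercise = 0.000000; V(0,0) = max -> 0.795528

Answer: Price = V(0,0) = 0.7955


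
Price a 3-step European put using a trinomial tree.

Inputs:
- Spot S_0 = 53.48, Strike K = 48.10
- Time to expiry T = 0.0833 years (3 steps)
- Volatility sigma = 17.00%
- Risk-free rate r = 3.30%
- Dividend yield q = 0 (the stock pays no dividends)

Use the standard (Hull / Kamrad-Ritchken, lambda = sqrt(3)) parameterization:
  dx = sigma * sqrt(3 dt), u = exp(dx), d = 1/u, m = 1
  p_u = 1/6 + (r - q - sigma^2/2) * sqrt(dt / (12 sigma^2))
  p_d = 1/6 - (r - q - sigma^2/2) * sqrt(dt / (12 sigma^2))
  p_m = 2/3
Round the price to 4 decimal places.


dt = T/N = 0.027767; dx = sigma*sqrt(3*dt) = 0.049065
u = exp(dx) = 1.050289; d = 1/u = 0.952119
p_u = 0.171916, p_m = 0.666667, p_d = 0.161418
Discount per step: exp(-r*dt) = 0.999084
Stock lattice S(k, j) with j the centered position index:
  k=0: S(0,+0) = 53.4800
  k=1: S(1,-1) = 50.9193; S(1,+0) = 53.4800; S(1,+1) = 56.1694
  k=2: S(2,-2) = 48.4813; S(2,-1) = 50.9193; S(2,+0) = 53.4800; S(2,+1) = 56.1694; S(2,+2) = 58.9941
  k=3: S(3,-3) = 46.1600; S(3,-2) = 48.4813; S(3,-1) = 50.9193; S(3,+0) = 53.4800; S(3,+1) = 56.1694; S(3,+2) = 58.9941; S(3,+3) = 61.9608
Terminal payoffs V(N, j) = max(K - S_T, 0):
  V(3,-3) = 1.940034; V(3,-2) = 0.000000; V(3,-1) = 0.000000; V(3,+0) = 0.000000; V(3,+1) = 0.000000; V(3,+2) = 0.000000; V(3,+3) = 0.000000
Backward induction: V(k, j) = exp(-r*dt) * [p_u * V(k+1, j+1) + p_m * V(k+1, j) + p_d * V(k+1, j-1)]
  V(2,-2) = exp(-r*dt) * [p_u*0.000000 + p_m*0.000000 + p_d*1.940034] = 0.312869
  V(2,-1) = exp(-r*dt) * [p_u*0.000000 + p_m*0.000000 + p_d*0.000000] = 0.000000
  V(2,+0) = exp(-r*dt) * [p_u*0.000000 + p_m*0.000000 + p_d*0.000000] = 0.000000
  V(2,+1) = exp(-r*dt) * [p_u*0.000000 + p_m*0.000000 + p_d*0.000000] = 0.000000
  V(2,+2) = exp(-r*dt) * [p_u*0.000000 + p_m*0.000000 + p_d*0.000000] = 0.000000
  V(1,-1) = exp(-r*dt) * [p_u*0.000000 + p_m*0.000000 + p_d*0.312869] = 0.050456
  V(1,+0) = exp(-r*dt) * [p_u*0.000000 + p_m*0.000000 + p_d*0.000000] = 0.000000
  V(1,+1) = exp(-r*dt) * [p_u*0.000000 + p_m*0.000000 + p_d*0.000000] = 0.000000
  V(0,+0) = exp(-r*dt) * [p_u*0.000000 + p_m*0.000000 + p_d*0.050456] = 0.008137

Answer: Price = V(0,0) = 0.0081


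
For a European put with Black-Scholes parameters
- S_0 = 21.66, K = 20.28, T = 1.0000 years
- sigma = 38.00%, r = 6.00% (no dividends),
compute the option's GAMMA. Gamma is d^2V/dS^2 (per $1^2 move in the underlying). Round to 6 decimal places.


Answer: Gamma = 0.042315

Derivation:
d1 = 0.5211370075; d2 = 0.1411370075
phi(d1) = 0.3482863045; exp(-qT) = 1.0000000000; exp(-rT) = 0.9417645336
Gamma = exp(-qT) * phi(d1) / (S * sigma * sqrt(T)) = 1.0000000000 * 0.3482863045 / (21.6600 * 0.3800 * 1.0000000000) = 0.042315


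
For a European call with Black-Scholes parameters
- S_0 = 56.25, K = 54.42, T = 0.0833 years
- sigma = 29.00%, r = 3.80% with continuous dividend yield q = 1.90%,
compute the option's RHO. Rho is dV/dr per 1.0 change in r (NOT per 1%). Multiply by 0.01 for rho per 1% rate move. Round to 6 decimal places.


d1 = 0.4559164695; d2 = 0.3722174253
phi(d1) = 0.3595620748; exp(-qT) = 0.9984185518; exp(-rT) = 0.9968396046
N(d2) = 0.6451345134
Rho = K*T*exp(-rT)*N(d2) = 54.4200 * 0.0833 * 0.9968396046 * 0.6451345134 = 2.915272

Answer: Rho = 2.915272


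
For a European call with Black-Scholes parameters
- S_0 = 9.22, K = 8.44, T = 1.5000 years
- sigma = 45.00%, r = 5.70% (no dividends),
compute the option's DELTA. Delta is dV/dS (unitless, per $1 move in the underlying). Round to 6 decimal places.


Answer: Delta = 0.722768

Derivation:
d1 = 0.5910849708; d2 = 0.0399497787
phi(d1) = 0.3349984900; exp(-qT) = 1.0000000000; exp(-rT) = 0.9180531431
N(d1) = 0.7227682553
Delta = exp(-qT) * N(d1) = 1.0000000000 * 0.7227682553 = 0.722768


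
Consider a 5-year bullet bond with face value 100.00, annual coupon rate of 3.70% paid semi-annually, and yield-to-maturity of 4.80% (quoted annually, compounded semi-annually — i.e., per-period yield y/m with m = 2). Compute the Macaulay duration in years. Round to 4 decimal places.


Coupon per period c = face * coupon_rate / m = 1.850000
Periods per year m = 2; per-period yield y/m = 0.024000
Number of cashflows N = 10
Cashflows (t years, CF_t, discount factor 1/(1+y/m)^(m*t), PV):
  t = 0.5000: CF_t = 1.850000, DF = 0.976562, PV = 1.806641
  t = 1.0000: CF_t = 1.850000, DF = 0.953674, PV = 1.764297
  t = 1.5000: CF_t = 1.850000, DF = 0.931323, PV = 1.722947
  t = 2.0000: CF_t = 1.850000, DF = 0.909495, PV = 1.682565
  t = 2.5000: CF_t = 1.850000, DF = 0.888178, PV = 1.643130
  t = 3.0000: CF_t = 1.850000, DF = 0.867362, PV = 1.604619
  t = 3.5000: CF_t = 1.850000, DF = 0.847033, PV = 1.567011
  t = 4.0000: CF_t = 1.850000, DF = 0.827181, PV = 1.530284
  t = 4.5000: CF_t = 1.850000, DF = 0.807794, PV = 1.494418
  t = 5.0000: CF_t = 101.850000, DF = 0.788861, PV = 80.345483
Price P = sum_t PV_t = 95.161396
Macaulay numerator sum_t t * PV_t:
  t * PV_t at t = 0.5000: 0.903320
  t * PV_t at t = 1.0000: 1.764297
  t * PV_t at t = 1.5000: 2.584420
  t * PV_t at t = 2.0000: 3.365130
  t * PV_t at t = 2.5000: 4.107825
  t * PV_t at t = 3.0000: 4.813858
  t * PV_t at t = 3.5000: 5.484538
  t * PV_t at t = 4.0000: 6.121137
  t * PV_t at t = 4.5000: 6.724881
  t * PV_t at t = 5.0000: 401.727416
Macaulay duration D = (sum_t t * PV_t) / P = 437.596823 / 95.161396 = 4.598470

Answer: Macaulay duration = 4.5985 years


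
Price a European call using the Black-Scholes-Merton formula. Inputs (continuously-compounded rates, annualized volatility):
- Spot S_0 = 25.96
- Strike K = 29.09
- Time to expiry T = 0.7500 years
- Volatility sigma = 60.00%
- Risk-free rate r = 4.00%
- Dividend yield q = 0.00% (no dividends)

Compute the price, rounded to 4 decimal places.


d1 = (ln(S/K) + (r - q + 0.5*sigma^2) * T) / (sigma * sqrt(T)) = 0.09846212
d2 = d1 - sigma * sqrt(T) = -0.42115312
exp(-rT) = 0.97044553; exp(-qT) = 1.00000000
C = S_0 * exp(-qT) * N(d1) - K * exp(-rT) * N(d2)
N(d1) = 0.53921733; N(d2) = 0.33682164
C = 25.9600 * 1.00000000 * 0.53921733 - 29.0900 * 0.97044553 * 0.33682164 = 4.4895

Answer: Price = 4.4895


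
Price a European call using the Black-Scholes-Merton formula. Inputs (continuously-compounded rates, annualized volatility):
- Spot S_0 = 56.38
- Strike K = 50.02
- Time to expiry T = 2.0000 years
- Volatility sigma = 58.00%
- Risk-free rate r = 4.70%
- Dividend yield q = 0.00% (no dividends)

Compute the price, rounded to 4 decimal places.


d1 = (ln(S/K) + (r - q + 0.5*sigma^2) * T) / (sigma * sqrt(T)) = 0.67064392
d2 = d1 - sigma * sqrt(T) = -0.14959995
exp(-rT) = 0.91028276; exp(-qT) = 1.00000000
C = S_0 * exp(-qT) * N(d1) - K * exp(-rT) * N(d2)
N(d1) = 0.74877630; N(d2) = 0.44054012
C = 56.3800 * 1.00000000 * 0.74877630 - 50.0200 * 0.91028276 * 0.44054012 = 22.1572

Answer: Price = 22.1572


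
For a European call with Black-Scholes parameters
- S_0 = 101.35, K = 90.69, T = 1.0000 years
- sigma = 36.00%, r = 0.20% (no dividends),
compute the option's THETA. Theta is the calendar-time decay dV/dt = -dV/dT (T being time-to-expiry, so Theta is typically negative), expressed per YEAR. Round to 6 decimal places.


d1 = 0.4942577096; d2 = 0.1342577096
phi(d1) = 0.3530717888; exp(-qT) = 1.0000000000; exp(-rT) = 0.9980019987
Theta = -S*exp(-qT)*phi(d1)*sigma/(2*sqrt(T)) - r*K*exp(-rT)*N(d2) + q*S*exp(-qT)*N(d1)
N(d1) = 0.6894379060; N(d2) = 0.5534006034; sqrt(T) = 1.0000000000
Term 1 = -101.3500 * 1.0000000000 * 0.3530717888 * 0.3600 / (2 * 1.0000000000) = -6.4410886431
Term 2 = -0.0020 * 90.6900 * 0.9980019987 * 0.5534006034 = -0.1001752505
Term 3 = 0 (no dividend yield, q = 0)
Theta = -6.4410886431 + (-0.1001752505) + (0.0000000000) = -6.541264

Answer: Theta = -6.541264


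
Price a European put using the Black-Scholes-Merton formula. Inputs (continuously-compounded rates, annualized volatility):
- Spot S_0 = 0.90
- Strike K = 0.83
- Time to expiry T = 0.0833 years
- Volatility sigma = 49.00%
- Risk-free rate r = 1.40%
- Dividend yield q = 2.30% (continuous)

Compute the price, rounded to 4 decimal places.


d1 = (ln(S/K) + (r - q + 0.5*sigma^2) * T) / (sigma * sqrt(T)) = 0.63794313
d2 = d1 - sigma * sqrt(T) = 0.49652061
exp(-rT) = 0.99883448; exp(-qT) = 0.99808593
P = K * exp(-rT) * N(-d2) - S_0 * exp(-qT) * N(-d1)
N(-d1) = 0.26175535; N(-d2) = 0.30976357
P = 0.8300 * 0.99883448 * 0.30976357 - 0.9000 * 0.99808593 * 0.26175535 = 0.0217

Answer: Price = 0.0217


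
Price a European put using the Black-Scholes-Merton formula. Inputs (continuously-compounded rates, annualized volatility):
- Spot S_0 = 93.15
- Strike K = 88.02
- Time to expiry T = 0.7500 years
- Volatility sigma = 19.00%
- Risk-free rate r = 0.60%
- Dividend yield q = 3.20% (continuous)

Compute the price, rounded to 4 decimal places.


d1 = (ln(S/K) + (r - q + 0.5*sigma^2) * T) / (sigma * sqrt(T)) = 0.30802874
d2 = d1 - sigma * sqrt(T) = 0.14348391
exp(-rT) = 0.99551011; exp(-qT) = 0.97628571
P = K * exp(-rT) * N(-d2) - S_0 * exp(-qT) * N(-d1)
N(-d1) = 0.37903023; N(-d2) = 0.44295401
P = 88.0200 * 0.99551011 * 0.44295401 - 93.1500 * 0.97628571 * 0.37903023 = 4.3444

Answer: Price = 4.3444


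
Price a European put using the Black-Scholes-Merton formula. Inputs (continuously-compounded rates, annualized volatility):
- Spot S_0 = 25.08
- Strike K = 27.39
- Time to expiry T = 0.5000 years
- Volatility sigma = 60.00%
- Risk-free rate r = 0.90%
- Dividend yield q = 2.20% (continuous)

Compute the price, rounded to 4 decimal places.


Answer: Price = 5.7113

Derivation:
d1 = (ln(S/K) + (r - q + 0.5*sigma^2) * T) / (sigma * sqrt(T)) = -0.01085943
d2 = d1 - sigma * sqrt(T) = -0.43512350
exp(-rT) = 0.99551011; exp(-qT) = 0.98906028
P = K * exp(-rT) * N(-d2) - S_0 * exp(-qT) * N(-d1)
N(-d1) = 0.50433220; N(-d2) = 0.66826361
P = 27.3900 * 0.99551011 * 0.66826361 - 25.0800 * 0.98906028 * 0.50433220 = 5.7113


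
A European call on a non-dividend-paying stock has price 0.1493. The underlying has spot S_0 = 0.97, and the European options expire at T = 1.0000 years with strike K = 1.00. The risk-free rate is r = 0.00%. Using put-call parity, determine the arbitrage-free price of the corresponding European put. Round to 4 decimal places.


Put-call parity: C - P = S_0 * exp(-qT) - K * exp(-rT).
S_0 * exp(-qT) = 0.9700 * 1.00000000 = 0.97000000
K * exp(-rT) = 1.0000 * 1.00000000 = 1.00000000
P = C - S*exp(-qT) + K*exp(-rT)
P = 0.1493 - 0.97000000 + 1.00000000 = 0.1793

Answer: Put price = 0.1793


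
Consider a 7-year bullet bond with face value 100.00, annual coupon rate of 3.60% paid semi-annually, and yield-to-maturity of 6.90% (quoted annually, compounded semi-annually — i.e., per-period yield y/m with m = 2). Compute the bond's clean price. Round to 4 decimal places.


Coupon per period c = face * coupon_rate / m = 1.800000
Periods per year m = 2; per-period yield y/m = 0.034500
Number of cashflows N = 14
Cashflows (t years, CF_t, discount factor 1/(1+y/m)^(m*t), PV):
  t = 0.5000: CF_t = 1.800000, DF = 0.966651, PV = 1.739971
  t = 1.0000: CF_t = 1.800000, DF = 0.934413, PV = 1.681944
  t = 1.5000: CF_t = 1.800000, DF = 0.903251, PV = 1.625852
  t = 2.0000: CF_t = 1.800000, DF = 0.873128, PV = 1.571631
  t = 2.5000: CF_t = 1.800000, DF = 0.844010, PV = 1.519218
  t = 3.0000: CF_t = 1.800000, DF = 0.815863, PV = 1.468553
  t = 3.5000: CF_t = 1.800000, DF = 0.788654, PV = 1.419577
  t = 4.0000: CF_t = 1.800000, DF = 0.762353, PV = 1.372235
  t = 4.5000: CF_t = 1.800000, DF = 0.736929, PV = 1.326472
  t = 5.0000: CF_t = 1.800000, DF = 0.712353, PV = 1.282235
  t = 5.5000: CF_t = 1.800000, DF = 0.688596, PV = 1.239473
  t = 6.0000: CF_t = 1.800000, DF = 0.665632, PV = 1.198137
  t = 6.5000: CF_t = 1.800000, DF = 0.643433, PV = 1.158180
  t = 7.0000: CF_t = 101.800000, DF = 0.621975, PV = 63.317076
Price P = sum_t PV_t = 81.920553

Answer: Price = 81.9206


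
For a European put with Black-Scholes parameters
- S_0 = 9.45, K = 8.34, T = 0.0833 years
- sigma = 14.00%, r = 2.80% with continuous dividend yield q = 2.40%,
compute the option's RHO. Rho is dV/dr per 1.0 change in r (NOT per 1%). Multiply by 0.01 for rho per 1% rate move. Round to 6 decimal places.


Answer: Rho = -0.000716

Derivation:
d1 = 3.1208163929; d2 = 3.0804099578
phi(d1) = 0.0030620030; exp(-qT) = 0.9980027971; exp(-rT) = 0.9976703179
N(-d2) = 0.0010335792
Rho = -K*T*exp(-rT)*N(-d2) = -8.3400 * 0.0833 * 0.9976703179 * 0.0010335792 = -0.000716


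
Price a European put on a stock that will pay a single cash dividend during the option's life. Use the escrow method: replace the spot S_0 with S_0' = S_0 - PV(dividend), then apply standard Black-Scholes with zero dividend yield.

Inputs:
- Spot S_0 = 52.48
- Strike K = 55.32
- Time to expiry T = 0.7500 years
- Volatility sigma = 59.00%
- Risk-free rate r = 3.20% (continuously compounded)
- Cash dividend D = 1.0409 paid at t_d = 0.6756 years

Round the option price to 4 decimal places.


Answer: Price = 11.9536

Derivation:
PV(D) = D * exp(-r * t_d) = 1.0409 * 0.97861282 = 1.01863808
S_0' = S_0 - PV(D) = 52.4800 - 1.01863808 = 51.46136192
d1 = (ln(S_0'/K) + (r + sigma^2/2)*T) / (sigma*sqrt(T)) = 0.16094229
d2 = d1 - sigma*sqrt(T) = -0.35001270
exp(-rT) = 0.97628571
N(-d1) = 0.43606943; N(-d2) = 0.63683542
P = K * exp(-rT) * N(-d2) - S_0' * N(-d1) = 55.3200 * 0.97628571 * 0.63683542 - 51.46136192 * 0.43606943 = 11.9536


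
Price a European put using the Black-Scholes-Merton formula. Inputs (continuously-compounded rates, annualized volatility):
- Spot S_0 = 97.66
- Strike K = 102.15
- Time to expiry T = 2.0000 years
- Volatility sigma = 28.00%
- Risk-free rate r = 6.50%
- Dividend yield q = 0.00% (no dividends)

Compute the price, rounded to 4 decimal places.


Answer: Price = 11.0545

Derivation:
d1 = (ln(S/K) + (r - q + 0.5*sigma^2) * T) / (sigma * sqrt(T)) = 0.41277292
d2 = d1 - sigma * sqrt(T) = 0.01679312
exp(-rT) = 0.87809543; exp(-qT) = 1.00000000
P = K * exp(-rT) * N(-d2) - S_0 * exp(-qT) * N(-d1)
N(-d1) = 0.33988650; N(-d2) = 0.49330083
P = 102.1500 * 0.87809543 * 0.49330083 - 97.6600 * 1.00000000 * 0.33988650 = 11.0545


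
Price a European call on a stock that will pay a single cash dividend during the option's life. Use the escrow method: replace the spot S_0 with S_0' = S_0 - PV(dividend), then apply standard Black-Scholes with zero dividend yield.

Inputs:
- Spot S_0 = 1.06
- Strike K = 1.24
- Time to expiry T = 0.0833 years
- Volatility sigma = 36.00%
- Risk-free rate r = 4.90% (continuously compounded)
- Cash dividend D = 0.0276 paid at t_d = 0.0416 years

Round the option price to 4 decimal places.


Answer: Price = 0.0020

Derivation:
PV(D) = D * exp(-r * t_d) = 0.0276 * 0.99796368 = 0.02754380
S_0' = S_0 - PV(D) = 1.0600 - 0.02754380 = 1.03245620
d1 = (ln(S_0'/K) + (r + sigma^2/2)*T) / (sigma*sqrt(T)) = -1.67167885
d2 = d1 - sigma*sqrt(T) = -1.77558111
exp(-rT) = 0.99592662
N(d1) = 0.04729383; N(d2) = 0.03790099
C = S_0' * N(d1) - K * exp(-rT) * N(d2) = 1.03245620 * 0.04729383 - 1.2400 * 0.99592662 * 0.03790099 = 0.0020


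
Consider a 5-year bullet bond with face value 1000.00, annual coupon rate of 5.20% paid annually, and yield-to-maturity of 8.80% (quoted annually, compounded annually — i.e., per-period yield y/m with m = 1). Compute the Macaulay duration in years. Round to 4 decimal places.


Answer: Macaulay duration = 4.4870 years

Derivation:
Coupon per period c = face * coupon_rate / m = 52.000000
Periods per year m = 1; per-period yield y/m = 0.088000
Number of cashflows N = 5
Cashflows (t years, CF_t, discount factor 1/(1+y/m)^(m*t), PV):
  t = 1.0000: CF_t = 52.000000, DF = 0.919118, PV = 47.794118
  t = 2.0000: CF_t = 52.000000, DF = 0.844777, PV = 43.928417
  t = 3.0000: CF_t = 52.000000, DF = 0.776450, PV = 40.375383
  t = 4.0000: CF_t = 52.000000, DF = 0.713649, PV = 37.109727
  t = 5.0000: CF_t = 1052.000000, DF = 0.655927, PV = 690.035228
Price P = sum_t PV_t = 859.242873
Macaulay numerator sum_t t * PV_t:
  t * PV_t at t = 1.0000: 47.794118
  t * PV_t at t = 2.0000: 87.856834
  t * PV_t at t = 3.0000: 121.126150
  t * PV_t at t = 4.0000: 148.438909
  t * PV_t at t = 5.0000: 3450.176139
Macaulay duration D = (sum_t t * PV_t) / P = 3855.392149 / 859.242873 = 4.486964


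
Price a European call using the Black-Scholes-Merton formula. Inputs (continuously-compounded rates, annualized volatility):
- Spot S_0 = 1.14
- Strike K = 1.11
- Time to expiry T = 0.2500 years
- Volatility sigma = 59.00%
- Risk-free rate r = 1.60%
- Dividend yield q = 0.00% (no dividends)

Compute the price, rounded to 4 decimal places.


d1 = (ln(S/K) + (r - q + 0.5*sigma^2) * T) / (sigma * sqrt(T)) = 0.25146016
d2 = d1 - sigma * sqrt(T) = -0.04353984
exp(-rT) = 0.99600799; exp(-qT) = 1.00000000
C = S_0 * exp(-qT) * N(d1) - K * exp(-rT) * N(d2)
N(d1) = 0.59927082; N(d2) = 0.48263560
C = 1.1400 * 1.00000000 * 0.59927082 - 1.1100 * 0.99600799 * 0.48263560 = 0.1496

Answer: Price = 0.1496


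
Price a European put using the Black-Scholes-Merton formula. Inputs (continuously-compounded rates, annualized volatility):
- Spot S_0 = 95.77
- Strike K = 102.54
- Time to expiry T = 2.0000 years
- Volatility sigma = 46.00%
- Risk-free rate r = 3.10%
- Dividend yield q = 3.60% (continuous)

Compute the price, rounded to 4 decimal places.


Answer: Price = 27.4468

Derivation:
d1 = (ln(S/K) + (r - q + 0.5*sigma^2) * T) / (sigma * sqrt(T)) = 0.20490189
d2 = d1 - sigma * sqrt(T) = -0.44563634
exp(-rT) = 0.93988289; exp(-qT) = 0.93053090
P = K * exp(-rT) * N(-d2) - S_0 * exp(-qT) * N(-d1)
N(-d1) = 0.41882439; N(-d2) = 0.67207002
P = 102.5400 * 0.93988289 * 0.67207002 - 95.7700 * 0.93053090 * 0.41882439 = 27.4468


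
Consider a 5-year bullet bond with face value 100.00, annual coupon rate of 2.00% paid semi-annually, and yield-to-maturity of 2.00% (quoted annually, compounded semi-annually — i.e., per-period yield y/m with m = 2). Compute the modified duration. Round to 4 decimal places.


Coupon per period c = face * coupon_rate / m = 1.000000
Periods per year m = 2; per-period yield y/m = 0.010000
Number of cashflows N = 10
Cashflows (t years, CF_t, discount factor 1/(1+y/m)^(m*t), PV):
  t = 0.5000: CF_t = 1.000000, DF = 0.990099, PV = 0.990099
  t = 1.0000: CF_t = 1.000000, DF = 0.980296, PV = 0.980296
  t = 1.5000: CF_t = 1.000000, DF = 0.970590, PV = 0.970590
  t = 2.0000: CF_t = 1.000000, DF = 0.960980, PV = 0.960980
  t = 2.5000: CF_t = 1.000000, DF = 0.951466, PV = 0.951466
  t = 3.0000: CF_t = 1.000000, DF = 0.942045, PV = 0.942045
  t = 3.5000: CF_t = 1.000000, DF = 0.932718, PV = 0.932718
  t = 4.0000: CF_t = 1.000000, DF = 0.923483, PV = 0.923483
  t = 4.5000: CF_t = 1.000000, DF = 0.914340, PV = 0.914340
  t = 5.0000: CF_t = 101.000000, DF = 0.905287, PV = 91.433982
Price P = sum_t PV_t = 100.000000
First compute Macaulay numerator sum_t t * PV_t:
  t * PV_t at t = 0.5000: 0.495050
  t * PV_t at t = 1.0000: 0.980296
  t * PV_t at t = 1.5000: 1.455885
  t * PV_t at t = 2.0000: 1.921961
  t * PV_t at t = 2.5000: 2.378664
  t * PV_t at t = 3.0000: 2.826136
  t * PV_t at t = 3.5000: 3.264513
  t * PV_t at t = 4.0000: 3.693933
  t * PV_t at t = 4.5000: 4.114529
  t * PV_t at t = 5.0000: 457.169912
Macaulay duration D = 478.300879 / 100.000000 = 4.783009
Modified duration = D / (1 + y/m) = 4.783009 / (1 + 0.010000) = 4.735652

Answer: Modified duration = 4.7357


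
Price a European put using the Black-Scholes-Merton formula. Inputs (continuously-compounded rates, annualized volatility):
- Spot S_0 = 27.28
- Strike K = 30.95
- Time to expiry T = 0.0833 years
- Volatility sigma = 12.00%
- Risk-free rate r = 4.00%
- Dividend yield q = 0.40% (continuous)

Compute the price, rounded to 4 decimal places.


d1 = (ln(S/K) + (r - q + 0.5*sigma^2) * T) / (sigma * sqrt(T)) = -3.54046016
d2 = d1 - sigma * sqrt(T) = -3.57509425
exp(-rT) = 0.99667354; exp(-qT) = 0.99966686
P = K * exp(-rT) * N(-d2) - S_0 * exp(-qT) * N(-d1)
N(-d1) = 0.99980029; N(-d2) = 0.99982495
P = 30.9500 * 0.99667354 * 0.99982495 - 27.2800 * 0.99966686 * 0.99980029 = 3.5762

Answer: Price = 3.5762


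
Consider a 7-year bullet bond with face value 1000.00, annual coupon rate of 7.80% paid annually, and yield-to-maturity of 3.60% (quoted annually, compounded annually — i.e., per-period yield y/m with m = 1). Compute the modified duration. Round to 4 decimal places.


Coupon per period c = face * coupon_rate / m = 78.000000
Periods per year m = 1; per-period yield y/m = 0.036000
Number of cashflows N = 7
Cashflows (t years, CF_t, discount factor 1/(1+y/m)^(m*t), PV):
  t = 1.0000: CF_t = 78.000000, DF = 0.965251, PV = 75.289575
  t = 2.0000: CF_t = 78.000000, DF = 0.931709, PV = 72.673335
  t = 3.0000: CF_t = 78.000000, DF = 0.899333, PV = 70.148007
  t = 4.0000: CF_t = 78.000000, DF = 0.868082, PV = 67.710431
  t = 5.0000: CF_t = 78.000000, DF = 0.837917, PV = 65.357559
  t = 6.0000: CF_t = 78.000000, DF = 0.808801, PV = 63.086447
  t = 7.0000: CF_t = 1078.000000, DF = 0.780696, PV = 841.589819
Price P = sum_t PV_t = 1255.855174
First compute Macaulay numerator sum_t t * PV_t:
  t * PV_t at t = 1.0000: 75.289575
  t * PV_t at t = 2.0000: 145.346670
  t * PV_t at t = 3.0000: 210.444021
  t * PV_t at t = 4.0000: 270.841726
  t * PV_t at t = 5.0000: 326.787797
  t * PV_t at t = 6.0000: 378.518683
  t * PV_t at t = 7.0000: 5891.128732
Macaulay duration D = 7298.357205 / 1255.855174 = 5.811464
Modified duration = D / (1 + y/m) = 5.811464 / (1 + 0.036000) = 5.609521

Answer: Modified duration = 5.6095
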